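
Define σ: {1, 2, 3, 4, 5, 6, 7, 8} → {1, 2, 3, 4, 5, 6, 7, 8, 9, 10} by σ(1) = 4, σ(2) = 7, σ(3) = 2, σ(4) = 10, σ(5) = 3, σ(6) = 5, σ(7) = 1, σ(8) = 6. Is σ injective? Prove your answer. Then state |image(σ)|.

The values σ(1), …, σ(8) are 4, 7, 2, 10, 3, 5, 1, 6 — all distinct.
So σ(x_1) = σ(x_2) only when x_1 = x_2, and σ is injective.
The image of σ is {1, 2, 3, 4, 5, 6, 7, 10}, which has 8 elements.

8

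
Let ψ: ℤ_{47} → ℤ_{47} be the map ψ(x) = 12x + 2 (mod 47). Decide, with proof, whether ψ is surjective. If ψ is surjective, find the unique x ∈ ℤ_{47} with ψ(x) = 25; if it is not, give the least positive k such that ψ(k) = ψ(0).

Since gcd(12, 47) = 1, 12 is invertible modulo 47. Euclid's algorithm: 47 = 3·12 + 11, 12 = 1·11 + 1; back-substituting gives 1 = 4·12 − 1·47, so 12⁻¹ ≡ 4 (mod 47).
Then y ↦ 4(y − 2) is a two-sided inverse to ψ, so every y ∈ ℤ_{47} has a preimage.
Thus ψ is surjective.
Since ψ is surjective, we compute ψ⁻¹(25): solve 12x + 2 ≡ 25 (mod 47), i.e. 12x ≡ 23 (mod 47).
Multiplying by 12⁻¹ = 4 gives x ≡ 4·23 = 92 = 1·47 + 45 ≡ 45 (mod 47).
Check: ψ(45) = 12·45 + 2 = 542 = 11·47 + 25 ≡ 25 (mod 47).

45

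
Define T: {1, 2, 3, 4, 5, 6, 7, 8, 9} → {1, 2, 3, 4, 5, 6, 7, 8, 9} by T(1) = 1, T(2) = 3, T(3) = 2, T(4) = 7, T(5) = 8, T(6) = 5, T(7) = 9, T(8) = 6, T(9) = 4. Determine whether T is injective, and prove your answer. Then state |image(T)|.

9

The values T(1), …, T(9) are 1, 3, 2, 7, 8, 5, 9, 6, 4 — all distinct.
So T(s) = T(t) only when s = t, and T is injective.
The image of T is {1, 2, 3, 4, 5, 6, 7, 8, 9}, which has 9 elements.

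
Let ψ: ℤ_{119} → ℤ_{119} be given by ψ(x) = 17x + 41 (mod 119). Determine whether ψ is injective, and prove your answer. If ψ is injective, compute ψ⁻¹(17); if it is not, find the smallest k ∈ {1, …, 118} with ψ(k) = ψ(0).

7

We have gcd(17, 119) = 17 > 1. Taking u = 0 and v = 7: ψ(0) = 41 and ψ(7) = 17·7 + 41 = 160 ≡ 41 (mod 119).
So ψ(0) = ψ(7) while 0 ≠ 7, therefore ψ is not injective.
Since ψ is not injective, we find the least positive k with ψ(k) = ψ(0): this means 17k ≡ 0 (mod 119), i.e. 119 ∣ 17k. Since gcd(17, 119) = 17, dividing through by 17 this holds exactly when 7 ∣ k.
The smallest positive such k is 7.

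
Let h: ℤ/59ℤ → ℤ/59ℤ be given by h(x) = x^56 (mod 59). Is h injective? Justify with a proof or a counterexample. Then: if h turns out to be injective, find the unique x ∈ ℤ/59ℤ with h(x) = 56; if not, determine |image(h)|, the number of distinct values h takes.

30

h(29): Repeated squaring mod 59: 29^1 ≡ 29, 29^2 ≡ 29² = 841 ≡ 15, 29^4 ≡ 15² = 225 ≡ 48, 29^8 ≡ 48² = 2304 ≡ 3, 29^16 ≡ 3² = 9, 29^32 ≡ 9² = 81 ≡ 22. Since 56 = 32 + 16 + 8, 29^56 ≡ 22·9·3: 22·9 = 198 ≡ 21, then 21·3 = 63 ≡ 4. So 29^56 ≡ 4 (mod 59).
h(30): Repeated squaring mod 59: 30^1 ≡ 30, 30^2 ≡ 30² = 900 ≡ 15, 30^4 ≡ 15² = 225 ≡ 48, 30^8 ≡ 48² = 2304 ≡ 3, 30^16 ≡ 3² = 9, 30^32 ≡ 9² = 81 ≡ 22. Since 56 = 32 + 16 + 8, 30^56 ≡ 22·9·3: 22·9 = 198 ≡ 21, then 21·3 = 63 ≡ 4. So 30^56 ≡ 4 (mod 59).
So h(29) = h(30) = 4 while 29 ≠ 30, thus h is not injective.
Since h is not injective, we determine |image(h)|. Computing x^56 mod 59 for each x (by repeated squaring, reducing mod 59 at every step), the values h(0), h(1), …, h(58) are: 0, 1, 15, 46, 48, 26, 41, 53, 12, 51, 36, 20, 25, 22, 28, 16, 3, 49, 57, 17, 9, 19, 5, 29, 21, 27, 35, 45, 7, 4, 4, 7, 45, 35, 27, 21, 29, 5, 19, 9, 17, 57, 49, 3, 16, 28, 22, 25, 20, 36, 51, 12, 53, 41, 26, 48, 46, 15, 1.
The distinct values are {0, 1, 3, 4, 5, 7, 9, 12, 15, 16, 17, 19, 20, 21, 22, 25, 26, 27, 28, 29, 35, 36, 41, 45, 46, 48, 49, 51, 53, 57}; there are 30 of them.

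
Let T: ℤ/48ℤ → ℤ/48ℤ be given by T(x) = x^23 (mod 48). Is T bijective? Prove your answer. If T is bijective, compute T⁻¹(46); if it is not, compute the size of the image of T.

T(0) = 0^23 = 0.
T(6): Repeated squaring mod 48: 6^1 ≡ 6, 6^2 ≡ 6² = 36, 6^4 ≡ 36² = 1296 ≡ 0, 6^8 ≡ 0² = 0, 6^16 ≡ 0² = 0. Since 23 = 16 + 4 + 2 + 1, 6^23 ≡ 0·0·36·6: 0·0 = 0, then 0·36 = 0, then 0·6 = 0. So 6^23 ≡ 0 (mod 48).
So T(0) = T(6) = 0 while 0 ≠ 6, thus T is not injective, hence not bijective.
Since T is not bijective, we determine |image(T)|. Computing x^23 mod 48 for each x (by repeated squaring, reducing mod 48 at every step), the values T(0), T(1), …, T(47) are: 0, 1, 32, 27, 16, 29, 0, 7, 32, 9, 16, 35, 0, 37, 32, 15, 16, 17, 0, 43, 32, 45, 16, 23, 0, 25, 32, 3, 16, 5, 0, 31, 32, 33, 16, 11, 0, 13, 32, 39, 16, 41, 0, 19, 32, 21, 16, 47.
The distinct values are {0, 1, 3, 5, 7, 9, 11, 13, 15, 16, 17, 19, 21, 23, 25, 27, 29, 31, 32, 33, 35, 37, 39, 41, 43, 45, 47}; there are 27 of them.

27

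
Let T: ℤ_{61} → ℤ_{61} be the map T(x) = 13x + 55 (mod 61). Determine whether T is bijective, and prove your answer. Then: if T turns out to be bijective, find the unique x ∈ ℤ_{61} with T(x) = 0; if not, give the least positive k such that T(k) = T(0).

Suppose T(u) = T(v) in ℤ_{61}. Then 13u + 55 ≡ 13v + 55 (mod 61), thus 13(u − v) ≡ 0 (mod 61).
Since gcd(13, 61) = 1, 13 is invertible modulo 61, therefore u − v ≡ 0 (mod 61), i.e. u = v.
We now compute 13⁻¹ mod 61 explicitly. Euclid's algorithm: 61 = 4·13 + 9, 13 = 1·9 + 4, 9 = 2·4 + 1; back-substituting gives 1 = 47·13 − 10·61, so 13⁻¹ ≡ 47 (mod 61).
For any y ∈ ℤ_{61}, x = 47(y − 55) mod 61 satisfies T(x) = 13·47(y − 55) + 55 ≡ y (since 13·47 ≡ 1 mod 61). So every y has a preimage.
Hence T is bijective.
Since T is bijective, we compute T⁻¹(0): solve 13x + 55 ≡ 0 (mod 61), i.e. 13x ≡ 6 (mod 61).
Multiplying by 13⁻¹ = 47 gives x ≡ 47·6 = 282 = 4·61 + 38 ≡ 38 (mod 61).
Check: T(38) = 13·38 + 55 = 549 = 9·61 + 0 ≡ 0 (mod 61).

38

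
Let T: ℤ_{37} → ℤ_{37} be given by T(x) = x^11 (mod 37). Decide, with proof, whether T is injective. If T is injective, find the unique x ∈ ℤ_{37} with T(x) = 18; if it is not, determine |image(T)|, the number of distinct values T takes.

22

Since 37 is prime, the nonzero elements of ℤ_{37} form a cyclic group of order 36.
As gcd(11, 36) = 1, raising to the 11th power is a bijection on this group: if s^11 ≡ t^11 then (st^{−1})^11 = 1, and the only element of order dividing gcd(11, 36) = 1 is 1, so s = t.
With T(0) = 0 this makes T injective on all of ℤ_{37}, hence bijective (finite equal-size domain and codomain). In particular T is injective.
Since T is injective, we find the preimage of 18. The inverse of x ↦ x^11 on (ℤ_{37})^× is x ↦ x^23, because 11·23 = 253 = 7·36 + 1 ≡ 1 (mod 36) and x^{36} = 1 for x ≠ 0 (Fermat). So T⁻¹(18) = 18^23 mod 37.
Repeated squaring mod 37: 18^1 ≡ 18, 18^2 ≡ 18² = 324 ≡ 28, 18^4 ≡ 28² = 784 ≡ 7, 18^8 ≡ 7² = 49 ≡ 12, 18^16 ≡ 12² = 144 ≡ 33. Since 23 = 16 + 4 + 2 + 1, 18^23 ≡ 33·7·28·18: 33·7 = 231 ≡ 9, then 9·28 = 252 ≡ 30, then 30·18 = 540 ≡ 22. So 18^23 ≡ 22 (mod 37).
Hence T⁻¹(18) = 22.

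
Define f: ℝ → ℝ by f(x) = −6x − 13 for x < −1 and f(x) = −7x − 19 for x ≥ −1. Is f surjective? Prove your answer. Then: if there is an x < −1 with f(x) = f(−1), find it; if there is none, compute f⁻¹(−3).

Both pieces are strictly decreasing (slopes −6 and −7), so each is injective on its own interval.
The left piece maps (−∞, −1) onto (−7, ∞); the right piece maps [−1, ∞) onto (−∞, −12].
The union (−7, ∞) ∪ (−∞, −12] omits the interval between −7 and −12; in particular −7 has no preimage. So f is not surjective.
Because the two images are disjoint, no x < −1 has f(x) = f(−1), so we compute f⁻¹(−3): −3 lies in (−7, ∞), so solve −6x − 13 = −3: x = (−3 + 13)/(−6) = −5/3.

-5/3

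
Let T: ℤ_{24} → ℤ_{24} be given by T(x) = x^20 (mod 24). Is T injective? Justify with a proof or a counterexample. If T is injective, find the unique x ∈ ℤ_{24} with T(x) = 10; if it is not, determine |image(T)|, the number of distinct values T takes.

4

T(2): Repeated squaring mod 24: 2^1 ≡ 2, 2^2 ≡ 2² = 4, 2^4 ≡ 4² = 16, 2^8 ≡ 16² = 256 ≡ 16, 2^16 ≡ 16² = 256 ≡ 16. Since 20 = 16 + 4, 2^20 ≡ 16·16: 16·16 = 256 ≡ 16. So 2^20 ≡ 16 (mod 24).
T(4): Repeated squaring mod 24: 4^1 ≡ 4, 4^2 ≡ 4² = 16, 4^4 ≡ 16² = 256 ≡ 16, 4^8 ≡ 16² = 256 ≡ 16, 4^16 ≡ 16² = 256 ≡ 16. Since 20 = 16 + 4, 4^20 ≡ 16·16: 16·16 = 256 ≡ 16. So 4^20 ≡ 16 (mod 24).
So T(2) = T(4) = 16 while 2 ≠ 4, thus T is not injective.
Since T is not injective, we determine |image(T)|. Computing x^20 mod 24 for each x (by repeated squaring, reducing mod 24 at every step), the values T(0), T(1), …, T(23) are: 0, 1, 16, 9, 16, 1, 0, 1, 16, 9, 16, 1, 0, 1, 16, 9, 16, 1, 0, 1, 16, 9, 16, 1.
The distinct values are {0, 1, 9, 16}; there are 4 of them.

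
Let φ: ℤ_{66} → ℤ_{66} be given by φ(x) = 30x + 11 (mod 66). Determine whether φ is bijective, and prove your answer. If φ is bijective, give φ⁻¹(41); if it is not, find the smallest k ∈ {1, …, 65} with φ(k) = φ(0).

We have gcd(30, 66) = 6 > 1. Taking s = 0 and t = 11: φ(0) = 11 and φ(11) = 30·11 + 11 = 341 ≡ 11 (mod 66).
So φ(0) = φ(11) while 0 ≠ 11, so φ is not injective, hence not bijective.
Since φ is not bijective, we find the least positive k with φ(k) = φ(0): this means 30k ≡ 0 (mod 66), i.e. 66 ∣ 30k. Since gcd(30, 66) = 6, dividing through by 6 this holds exactly when 11 ∣ 5k, and as gcd(5, 11) = 1, exactly when 11 ∣ k.
The smallest positive such k is 11.

11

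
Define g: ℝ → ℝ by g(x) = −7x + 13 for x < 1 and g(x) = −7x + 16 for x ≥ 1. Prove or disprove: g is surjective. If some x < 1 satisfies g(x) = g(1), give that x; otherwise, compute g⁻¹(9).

Both pieces are strictly decreasing (slopes −7 and −7), so each is injective on its own interval.
The left piece maps (−∞, 1) onto (6, ∞); the right piece maps [1, ∞) onto (−∞, 9].
The union (6, ∞) ∪ (−∞, 9] covers ℝ, so g is surjective.
For the follow-up: the images overlap, so an x < 1 with g(x) = g(1) exists. g(1) = 9; solving −7x + 13 = 9 for x < 1 gives x = (9 − 13)/(−7) = 4/7.

4/7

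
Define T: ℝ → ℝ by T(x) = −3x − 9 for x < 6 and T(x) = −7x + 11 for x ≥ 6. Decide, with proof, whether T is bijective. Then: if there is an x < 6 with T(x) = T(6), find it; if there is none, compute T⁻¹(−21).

Both pieces are strictly decreasing (slopes −3 and −7), so each is injective on its own interval.
The left piece maps (−∞, 6) onto (−27, ∞); the right piece maps [6, ∞) onto (−∞, −31].
The images leave a gap (−27 has no preimage), so T is not surjective, hence not bijective.
Because the two images are disjoint, no x < 6 has T(x) = T(6), so we compute T⁻¹(−21): −21 lies in (−27, ∞), so solve −3x − 9 = −21: x = (−21 + 9)/(−3) = 4.

4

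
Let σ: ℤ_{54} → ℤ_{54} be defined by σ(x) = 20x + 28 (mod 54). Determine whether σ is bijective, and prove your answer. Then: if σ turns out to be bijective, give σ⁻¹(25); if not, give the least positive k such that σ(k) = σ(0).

We have gcd(20, 54) = 2 > 1. Taking u = 0 and v = 27: σ(0) = 28 and σ(27) = 20·27 + 28 = 568 ≡ 28 (mod 54).
So σ(0) = σ(27) while 0 ≠ 27, so σ is not injective, hence not bijective.
Since σ is not bijective, we find the least positive k with σ(k) = σ(0): this means 20k ≡ 0 (mod 54), i.e. 54 ∣ 20k. Since gcd(20, 54) = 2, dividing through by 2 this holds exactly when 27 ∣ 10k, and as gcd(10, 27) = 1, exactly when 27 ∣ k.
The smallest positive such k is 27.

27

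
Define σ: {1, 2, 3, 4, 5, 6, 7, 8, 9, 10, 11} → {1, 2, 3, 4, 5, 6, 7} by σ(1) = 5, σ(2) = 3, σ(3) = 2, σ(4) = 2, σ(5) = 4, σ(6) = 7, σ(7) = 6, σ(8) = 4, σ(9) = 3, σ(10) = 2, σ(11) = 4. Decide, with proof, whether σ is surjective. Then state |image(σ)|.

6

No element maps to 1, so σ is not surjective.
The image of σ is {2, 3, 4, 5, 6, 7}, which has 6 elements.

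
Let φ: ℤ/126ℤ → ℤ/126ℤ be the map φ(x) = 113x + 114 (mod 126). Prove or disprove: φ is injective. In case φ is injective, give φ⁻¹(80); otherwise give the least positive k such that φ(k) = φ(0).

22

By definition, injectivity means: for all s, t in the domain, φ(s) = φ(t) implies s = t.
If φ(s) = φ(t), then 113s ≡ 113t (mod 126). Because gcd(113, 126) = 1, we may cancel 113 to get s ≡ t (mod 126).
So φ is injective.
We now compute 113⁻¹ mod 126 explicitly. Euclid's algorithm: 126 = 1·113 + 13, 113 = 8·13 + 9, 13 = 1·9 + 4, 9 = 2·4 + 1; back-substituting gives 1 = 29·113 − 26·126, so 113⁻¹ ≡ 29 (mod 126).
Since φ is injective, we compute φ⁻¹(80): solve 113x + 114 ≡ 80 (mod 126), i.e. 113x ≡ 92 (mod 126).
Multiplying by 113⁻¹ = 29 gives x ≡ 29·92 = 2668 = 21·126 + 22 ≡ 22 (mod 126).
Check: φ(22) = 113·22 + 114 = 2600 = 20·126 + 80 ≡ 80 (mod 126).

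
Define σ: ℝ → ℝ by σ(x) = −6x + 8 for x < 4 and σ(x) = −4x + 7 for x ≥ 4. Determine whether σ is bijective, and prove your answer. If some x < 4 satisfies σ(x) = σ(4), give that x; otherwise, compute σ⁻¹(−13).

Both pieces are strictly decreasing (slopes −6 and −4), so each is injective on its own interval.
The left piece maps (−∞, 4) onto (−16, ∞); the right piece maps [4, ∞) onto (−∞, −9].
These images overlap. In particular σ(4) = −9 (right piece), and solving −6x + 8 = −9 on the left piece gives x = 17/6 < 4.
So σ(17/6) = σ(4) with 17/6 ≠ 4, and σ is not injective, hence not bijective. This x = 17/6 is the requested value below 4.

17/6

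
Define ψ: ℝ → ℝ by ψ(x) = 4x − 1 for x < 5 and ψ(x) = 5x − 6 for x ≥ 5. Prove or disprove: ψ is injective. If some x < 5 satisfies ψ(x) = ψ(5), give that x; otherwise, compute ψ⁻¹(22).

Both pieces are strictly increasing (slopes 4 and 5), so each is injective on its own interval.
The left piece maps (−∞, 5) onto (−∞, 19); the right piece maps [5, ∞) onto [19, ∞).
These images are disjoint, so no value is attained by both pieces. Thus ψ is injective.
Because the two images are disjoint, no x < 5 has ψ(x) = ψ(5), so we compute ψ⁻¹(22): 22 lies in [19, ∞), so solve 5x − 6 = 22: x = (22 + 6)/5 = 28/5.

28/5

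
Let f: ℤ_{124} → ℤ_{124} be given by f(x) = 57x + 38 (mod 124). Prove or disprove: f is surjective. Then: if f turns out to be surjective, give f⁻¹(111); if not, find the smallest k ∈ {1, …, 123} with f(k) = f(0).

97

Since gcd(57, 124) = 1, 57 is invertible modulo 124. Euclid's algorithm: 124 = 2·57 + 10, 57 = 5·10 + 7, 10 = 1·7 + 3, 7 = 2·3 + 1; back-substituting gives 1 = 37·57 − 17·124, so 57⁻¹ ≡ 37 (mod 124).
Then y ↦ 37(y − 38) is a two-sided inverse to f, so every y ∈ ℤ_{124} has a preimage.
Therefore f is surjective.
Since f is surjective, we find f⁻¹(111): we need 57x ≡ 111 − 38 ≡ 73 (mod 124). Using 57⁻¹ = 37: x ≡ 37·73 = 2701 = 21·124 + 97, so x = 97.
Check: f(97) = 57·97 + 38 = 5567 = 44·124 + 111 ≡ 111 (mod 124).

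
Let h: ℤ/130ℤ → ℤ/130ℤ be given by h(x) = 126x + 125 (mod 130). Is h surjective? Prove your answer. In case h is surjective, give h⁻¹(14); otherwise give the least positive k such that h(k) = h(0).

65

Since gcd(126, 130) = 2, we have 126x ≡ 0 (mod 2) for all x, so h(x) ≡ 1 (mod 2).
But 0 ≢ 1 (mod 2), so 0 ∈ ℤ/130ℤ has no preimage. So h is not surjective.
Since h is not surjective, we find the least positive k with h(k) = h(0): this means 126k ≡ 0 (mod 130), i.e. 130 ∣ 126k. Since gcd(126, 130) = 2, dividing through by 2 this holds exactly when 65 ∣ 63k, and as gcd(63, 65) = 1, exactly when 65 ∣ k.
The smallest positive such k is 65.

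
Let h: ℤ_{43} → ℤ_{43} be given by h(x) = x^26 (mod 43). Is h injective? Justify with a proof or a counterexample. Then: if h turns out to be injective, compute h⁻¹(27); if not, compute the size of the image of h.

22

h(21): Repeated squaring mod 43: 21^1 ≡ 21, 21^2 ≡ 21² = 441 ≡ 11, 21^4 ≡ 11² = 121 ≡ 35, 21^8 ≡ 35² = 1225 ≡ 21, 21^16 ≡ 21² = 441 ≡ 11. Since 26 = 16 + 8 + 2, 21^26 ≡ 11·21·11: 11·21 = 231 ≡ 16, then 16·11 = 176 ≡ 4. So 21^26 ≡ 4 (mod 43).
h(22): Repeated squaring mod 43: 22^1 ≡ 22, 22^2 ≡ 22² = 484 ≡ 11, 22^4 ≡ 11² = 121 ≡ 35, 22^8 ≡ 35² = 1225 ≡ 21, 22^16 ≡ 21² = 441 ≡ 11. Since 26 = 16 + 8 + 2, 22^26 ≡ 11·21·11: 11·21 = 231 ≡ 16, then 16·11 = 176 ≡ 4. So 22^26 ≡ 4 (mod 43).
So h(21) = h(22) = 4 while 21 ≠ 22, therefore h is not injective.
Since h is not injective, we determine |image(h)|. Computing x^26 mod 43 for each x (by repeated squaring, reducing mod 43 at every step), the values h(0), h(1), …, h(42) are: 0, 1, 11, 15, 35, 14, 36, 6, 41, 10, 25, 16, 9, 31, 23, 38, 21, 40, 24, 13, 17, 4, 4, 17, 13, 24, 40, 21, 38, 23, 31, 9, 16, 25, 10, 41, 6, 36, 14, 35, 15, 11, 1.
The distinct values are {0, 1, 4, 6, 9, 10, 11, 13, 14, 15, 16, 17, 21, 23, 24, 25, 31, 35, 36, 38, 40, 41}; there are 22 of them.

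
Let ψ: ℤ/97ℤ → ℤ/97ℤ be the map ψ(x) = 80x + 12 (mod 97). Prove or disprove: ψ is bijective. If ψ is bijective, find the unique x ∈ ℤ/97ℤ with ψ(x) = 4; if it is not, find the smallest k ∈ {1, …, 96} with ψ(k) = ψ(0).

29

Recall that injectivity means: for all u, v in the domain, ψ(u) = ψ(v) implies u = v.
If ψ(u) = ψ(v), then 80u ≡ 80v (mod 97). Because gcd(80, 97) = 1, we may cancel 80 to get u ≡ v (mod 97).
We now compute 80⁻¹ mod 97 explicitly. Euclid's algorithm: 97 = 1·80 + 17, 80 = 4·17 + 12, 17 = 1·12 + 5, 12 = 2·5 + 2, 5 = 2·2 + 1; back-substituting gives 1 = 57·80 − 47·97, so 80⁻¹ ≡ 57 (mod 97).
Then y ↦ 57(y − 12) is a two-sided inverse to ψ, so every y ∈ ℤ/97ℤ has a preimage.
Thus ψ is bijective.
Since ψ is bijective, we find ψ⁻¹(4): we need 80x ≡ 4 − 12 ≡ 89 (mod 97). Using 80⁻¹ = 57: x ≡ 57·89 = 5073 = 52·97 + 29, so x = 29.
Check: ψ(29) = 80·29 + 12 = 2332 = 24·97 + 4 ≡ 4 (mod 97).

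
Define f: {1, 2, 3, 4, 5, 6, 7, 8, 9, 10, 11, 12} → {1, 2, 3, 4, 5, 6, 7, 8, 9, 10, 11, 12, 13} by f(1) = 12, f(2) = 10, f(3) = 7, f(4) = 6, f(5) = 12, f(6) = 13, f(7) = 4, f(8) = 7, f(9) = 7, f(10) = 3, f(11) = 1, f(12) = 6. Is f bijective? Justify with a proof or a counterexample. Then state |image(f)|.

8

f(1) = 12 = f(5) with 1 ≠ 5, so f is not injective, hence not bijective.
The image of f is {1, 3, 4, 6, 7, 10, 12, 13}, which has 8 elements.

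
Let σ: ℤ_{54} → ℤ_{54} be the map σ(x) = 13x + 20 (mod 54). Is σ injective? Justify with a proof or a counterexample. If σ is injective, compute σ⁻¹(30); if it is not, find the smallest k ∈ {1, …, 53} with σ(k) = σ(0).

34

Suppose σ(s) = σ(t) in ℤ_{54}. Then 13s + 20 ≡ 13t + 20 (mod 54), therefore 13(s − t) ≡ 0 (mod 54).
Since gcd(13, 54) = 1, 13 is invertible modulo 54, hence s − t ≡ 0 (mod 54), i.e. s = t.
Therefore σ is injective.
We now compute 13⁻¹ mod 54 explicitly. Euclid's algorithm: 54 = 4·13 + 2, 13 = 6·2 + 1; back-substituting gives 1 = 25·13 − 6·54, so 13⁻¹ ≡ 25 (mod 54).
Since σ is injective, we compute σ⁻¹(30): solve 13x + 20 ≡ 30 (mod 54), i.e. 13x ≡ 10 (mod 54).
Multiplying by 13⁻¹ = 25 gives x ≡ 25·10 = 250 = 4·54 + 34 ≡ 34 (mod 54).
Check: σ(34) = 13·34 + 20 = 462 = 8·54 + 30 ≡ 30 (mod 54).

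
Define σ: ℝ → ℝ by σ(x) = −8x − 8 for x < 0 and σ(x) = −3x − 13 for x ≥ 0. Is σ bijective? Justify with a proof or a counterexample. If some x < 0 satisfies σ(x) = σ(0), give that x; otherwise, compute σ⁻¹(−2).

Both pieces are strictly decreasing (slopes −8 and −3), so each is injective on its own interval.
The left piece maps (−∞, 0) onto (−8, ∞); the right piece maps [0, ∞) onto (−∞, −13].
The images leave a gap (−8 has no preimage), so σ is not surjective, hence not bijective.
Because the two images are disjoint, no x < 0 has σ(x) = σ(0), so we compute σ⁻¹(−2): −2 lies in (−8, ∞), so solve −8x − 8 = −2: x = (−2 + 8)/(−8) = −3/4.

-3/4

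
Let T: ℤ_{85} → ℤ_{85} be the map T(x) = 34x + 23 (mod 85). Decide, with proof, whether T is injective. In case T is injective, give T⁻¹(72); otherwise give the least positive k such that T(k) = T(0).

We have gcd(34, 85) = 17 > 1. Taking x_1 = 0 and x_2 = 5: T(0) = 23 and T(5) = 34·5 + 23 = 193 ≡ 23 (mod 85).
So T(0) = T(5) while 0 ≠ 5, therefore T is not injective.
Since T is not injective, we find the least positive k with T(k) = T(0): this means 34k ≡ 0 (mod 85), i.e. 85 ∣ 34k. Since gcd(34, 85) = 17, dividing through by 17 this holds exactly when 5 ∣ 2k, and as gcd(2, 5) = 1, exactly when 5 ∣ k.
The smallest positive such k is 5.

5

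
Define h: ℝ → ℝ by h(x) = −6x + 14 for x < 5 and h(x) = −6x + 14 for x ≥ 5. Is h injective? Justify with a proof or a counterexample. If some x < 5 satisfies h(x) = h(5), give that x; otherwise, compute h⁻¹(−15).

29/6

Both pieces are strictly decreasing (slopes −6 and −6), so each is injective on its own interval.
The left piece maps (−∞, 5) onto (−16, ∞); the right piece maps [5, ∞) onto (−∞, −16].
These images are disjoint, so no value is attained by both pieces. Hence h is injective.
Because the two images are disjoint, no x < 5 has h(x) = h(5), so we compute h⁻¹(−15): −15 lies in (−16, ∞), so solve −6x + 14 = −15: x = (−15 − 14)/(−6) = 29/6.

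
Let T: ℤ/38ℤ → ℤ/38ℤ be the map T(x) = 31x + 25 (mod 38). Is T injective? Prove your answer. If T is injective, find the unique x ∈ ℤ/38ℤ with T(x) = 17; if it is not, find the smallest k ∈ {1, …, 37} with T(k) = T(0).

12

By definition, injectivity means: for all x_1, x_2 in the domain, T(x_1) = T(x_2) implies x_1 = x_2.
If T(x_1) = T(x_2), then 31x_1 ≡ 31x_2 (mod 38). Because gcd(31, 38) = 1, we may cancel 31 to get x_1 ≡ x_2 (mod 38).
Hence T is injective.
We now compute 31⁻¹ mod 38 explicitly. Euclid's algorithm: 38 = 1·31 + 7, 31 = 4·7 + 3, 7 = 2·3 + 1; back-substituting gives 1 = 27·31 − 22·38, so 31⁻¹ ≡ 27 (mod 38).
Since T is injective, we compute T⁻¹(17): solve 31x + 25 ≡ 17 (mod 38), i.e. 31x ≡ 30 (mod 38).
Multiplying by 31⁻¹ = 27 gives x ≡ 27·30 = 810 = 21·38 + 12 ≡ 12 (mod 38).
Check: T(12) = 31·12 + 25 = 397 = 10·38 + 17 ≡ 17 (mod 38).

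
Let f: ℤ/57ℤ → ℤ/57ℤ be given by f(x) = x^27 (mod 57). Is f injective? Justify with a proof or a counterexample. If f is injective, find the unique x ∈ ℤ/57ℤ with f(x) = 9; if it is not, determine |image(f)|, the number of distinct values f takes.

f(1) = 1^27 = 1.
f(4): Repeated squaring mod 57: 4^1 ≡ 4, 4^2 ≡ 4² = 16, 4^4 ≡ 16² = 256 ≡ 28, 4^8 ≡ 28² = 784 ≡ 43, 4^16 ≡ 43² = 1849 ≡ 25. Since 27 = 16 + 8 + 2 + 1, 4^27 ≡ 25·43·16·4: 25·43 = 1075 ≡ 49, then 49·16 = 784 ≡ 43, then 43·4 = 172 ≡ 1. So 4^27 ≡ 1 (mod 57).
So f(1) = f(4) = 1 while 1 ≠ 4, hence f is not injective.
Since f is not injective, we determine |image(f)|. Computing x^27 mod 57 for each x (by repeated squaring, reducing mod 57 at every step), the values f(0), f(1), …, f(56) are: 0, 1, 56, 18, 1, 20, 39, 1, 56, 39, 37, 20, 18, 37, 56, 18, 1, 20, 18, 19, 20, 18, 37, 20, 39, 1, 20, 18, 1, 56, 39, 37, 56, 18, 37, 20, 39, 37, 38, 39, 37, 56, 39, 1, 20, 39, 37, 20, 18, 1, 56, 18, 37, 56, 39, 1, 56.
The distinct values are {0, 1, 18, 19, 20, 37, 38, 39, 56}; there are 9 of them.

9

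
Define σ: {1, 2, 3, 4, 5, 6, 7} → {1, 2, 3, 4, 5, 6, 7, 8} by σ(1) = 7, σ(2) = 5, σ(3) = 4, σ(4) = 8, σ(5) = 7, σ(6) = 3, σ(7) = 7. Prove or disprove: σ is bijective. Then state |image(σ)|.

σ(1) = 7 = σ(5) with 1 ≠ 5, so σ is not injective, hence not bijective.
The image of σ is {3, 4, 5, 7, 8}, which has 5 elements.

5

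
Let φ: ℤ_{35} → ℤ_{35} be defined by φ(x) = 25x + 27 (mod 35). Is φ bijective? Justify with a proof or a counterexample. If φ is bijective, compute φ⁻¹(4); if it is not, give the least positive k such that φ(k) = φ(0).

We have gcd(25, 35) = 5 > 1. Taking u = 0 and v = 7: φ(0) = 27 and φ(7) = 25·7 + 27 = 202 ≡ 27 (mod 35).
So φ(0) = φ(7) while 0 ≠ 7, therefore φ is not injective, hence not bijective.
Since φ is not bijective, we find the least positive k with φ(k) = φ(0): this means 25k ≡ 0 (mod 35), i.e. 35 ∣ 25k. Since gcd(25, 35) = 5, dividing through by 5 this holds exactly when 7 ∣ 5k, and as gcd(5, 7) = 1, exactly when 7 ∣ k.
The smallest positive such k is 7.

7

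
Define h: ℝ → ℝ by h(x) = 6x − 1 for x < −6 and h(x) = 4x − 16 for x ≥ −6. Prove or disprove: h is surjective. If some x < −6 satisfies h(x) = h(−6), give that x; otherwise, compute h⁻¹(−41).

-13/2

Both pieces are strictly increasing (slopes 6 and 4), so each is injective on its own interval.
The left piece maps (−∞, −6) onto (−∞, −37); the right piece maps [−6, ∞) onto [−40, ∞).
The union (−∞, −37) ∪ [−40, ∞) covers ℝ, so h is surjective.
For the follow-up: the images overlap, so an x < −6 with h(x) = h(−6) exists. h(−6) = −40; solving 6x − 1 = −40 for x < −6 gives x = (−40 + 1)/6 = −13/2.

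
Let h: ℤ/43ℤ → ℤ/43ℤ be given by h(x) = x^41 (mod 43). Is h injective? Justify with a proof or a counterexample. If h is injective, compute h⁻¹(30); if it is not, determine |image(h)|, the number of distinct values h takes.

Since 43 is prime, the nonzero elements of ℤ/43ℤ form a cyclic group of order 42.
As gcd(41, 42) = 1, raising to the 41st power is a bijection on this group: if s^41 ≡ t^41 then (st^{−1})^41 = 1, and the only element of order dividing gcd(41, 42) = 1 is 1, so s = t.
With h(0) = 0 this makes h injective on all of ℤ/43ℤ, hence bijective (finite equal-size domain and codomain). In particular h is injective.
Since h is injective, we find the preimage of 30. The inverse of x ↦ x^41 on (ℤ/43ℤ)^× is x ↦ x^41, because 41·41 = 1681 = 40·42 + 1 ≡ 1 (mod 42) and x^{42} = 1 for x ≠ 0 (Fermat). So h⁻¹(30) = 30^41 mod 43.
Repeated squaring mod 43: 30^1 ≡ 30, 30^2 ≡ 30² = 900 ≡ 40, 30^4 ≡ 40² = 1600 ≡ 9, 30^8 ≡ 9² = 81 ≡ 38, 30^16 ≡ 38² = 1444 ≡ 25, 30^32 ≡ 25² = 625 ≡ 23. Since 41 = 32 + 8 + 1, 30^41 ≡ 23·38·30: 23·38 = 874 ≡ 14, then 14·30 = 420 ≡ 33. So 30^41 ≡ 33 (mod 43).
Hence h⁻¹(30) = 33.

33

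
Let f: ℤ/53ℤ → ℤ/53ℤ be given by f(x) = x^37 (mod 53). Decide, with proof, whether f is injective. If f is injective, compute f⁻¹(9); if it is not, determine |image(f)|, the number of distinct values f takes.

Since 53 is prime, the nonzero elements of ℤ/53ℤ form a cyclic group of order 52.
As gcd(37, 52) = 1, raising to the 37th power is a bijection on this group: if s^37 ≡ t^37 then (st^{−1})^37 = 1, and the only element of order dividing gcd(37, 52) = 1 is 1, so s = t.
With f(0) = 0 this makes f injective on all of ℤ/53ℤ, hence bijective (finite equal-size domain and codomain). In particular f is injective.
Since f is injective, we find the preimage of 9. The inverse of x ↦ x^37 on (ℤ/53ℤ)^× is x ↦ x^45, because 37·45 = 1665 = 32·52 + 1 ≡ 1 (mod 52) and x^{52} = 1 for x ≠ 0 (Fermat). So f⁻¹(9) = 9^45 mod 53.
Repeated squaring mod 53: 9^1 ≡ 9, 9^2 ≡ 9² = 81 ≡ 28, 9^4 ≡ 28² = 784 ≡ 42, 9^8 ≡ 42² = 1764 ≡ 15, 9^16 ≡ 15² = 225 ≡ 13, 9^32 ≡ 13² = 169 ≡ 10. Since 45 = 32 + 8 + 4 + 1, 9^45 ≡ 10·15·42·9: 10·15 = 150 ≡ 44, then 44·42 = 1848 ≡ 46, then 46·9 = 414 ≡ 43. So 9^45 ≡ 43 (mod 53).
Hence f⁻¹(9) = 43.

43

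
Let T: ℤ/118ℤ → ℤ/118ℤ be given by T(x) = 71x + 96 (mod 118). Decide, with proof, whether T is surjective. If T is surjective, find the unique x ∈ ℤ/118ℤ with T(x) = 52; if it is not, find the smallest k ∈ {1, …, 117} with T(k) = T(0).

16

By definition, surjectivity means every element of the codomain has a preimage under T.
Since gcd(71, 118) = 1, 71 is invertible modulo 118. Euclid's algorithm: 118 = 1·71 + 47, 71 = 1·47 + 24, 47 = 1·24 + 23, 24 = 1·23 + 1; back-substituting gives 1 = 5·71 − 3·118, so 71⁻¹ ≡ 5 (mod 118).
For any y ∈ ℤ/118ℤ, x = 5(y − 96) mod 118 satisfies T(x) = 71·5(y − 96) + 96 ≡ y (since 71·5 ≡ 1 mod 118). So every y has a preimage.
Hence T is surjective.
Since T is surjective, we find T⁻¹(52): we need 71x ≡ 52 − 96 ≡ 74 (mod 118). Using 71⁻¹ = 5: x ≡ 5·74 = 370 = 3·118 + 16, so x = 16.
Check: T(16) = 71·16 + 96 = 1232 = 10·118 + 52 ≡ 52 (mod 118).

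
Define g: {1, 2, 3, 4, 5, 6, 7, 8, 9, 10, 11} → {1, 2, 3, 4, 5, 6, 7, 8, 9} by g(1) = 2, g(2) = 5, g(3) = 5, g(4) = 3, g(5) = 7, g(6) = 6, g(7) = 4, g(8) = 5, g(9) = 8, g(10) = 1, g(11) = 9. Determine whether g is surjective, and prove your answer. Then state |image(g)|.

Every element of the codomain has a preimage: 1 = g(10), 2 = g(1), 3 = g(4), 4 = g(7), 5 = g(2), 6 = g(6), 7 = g(5), 8 = g(9), 9 = g(11).
So g is surjective.
The image of g is {1, 2, 3, 4, 5, 6, 7, 8, 9}, which has 9 elements.

9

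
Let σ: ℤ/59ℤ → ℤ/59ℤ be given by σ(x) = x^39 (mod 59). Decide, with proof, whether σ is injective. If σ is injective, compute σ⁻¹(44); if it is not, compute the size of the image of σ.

Since 59 is prime, the nonzero elements of ℤ/59ℤ form a cyclic group of order 58.
As gcd(39, 58) = 1, raising to the 39th power is a bijection on this group: if a^39 ≡ b^39 then (ab^{−1})^39 = 1, and the only element of order dividing gcd(39, 58) = 1 is 1, so a = b.
With σ(0) = 0 this makes σ injective on all of ℤ/59ℤ, hence bijective (finite equal-size domain and codomain). In particular σ is injective.
Since σ is injective, we find the preimage of 44. The inverse of x ↦ x^39 on (ℤ/59ℤ)^× is x ↦ x^3, because 39·3 = 117 = 2·58 + 1 ≡ 1 (mod 58) and x^{58} = 1 for x ≠ 0 (Fermat). So σ⁻¹(44) = 44^3 mod 59.
Repeated squaring mod 59: 44^1 ≡ 44, 44^2 ≡ 44² = 1936 ≡ 48. Since 3 = 2 + 1, 44^3 ≡ 48·44: 48·44 = 2112 ≡ 47. So 44^3 ≡ 47 (mod 59).
Hence σ⁻¹(44) = 47.

47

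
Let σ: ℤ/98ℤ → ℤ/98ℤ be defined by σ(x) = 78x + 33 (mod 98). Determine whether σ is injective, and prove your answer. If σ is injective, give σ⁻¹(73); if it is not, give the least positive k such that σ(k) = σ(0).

49

We have gcd(78, 98) = 2 > 1. Taking s = 0 and t = 49: σ(0) = 33 and σ(49) = 78·49 + 33 = 3855 ≡ 33 (mod 98).
So σ(0) = σ(49) while 0 ≠ 49, thus σ is not injective.
Since σ is not injective, we find the least positive k with σ(k) = σ(0): this means 78k ≡ 0 (mod 98), i.e. 98 ∣ 78k. Since gcd(78, 98) = 2, dividing through by 2 this holds exactly when 49 ∣ 39k, and as gcd(39, 49) = 1, exactly when 49 ∣ k.
The smallest positive such k is 49.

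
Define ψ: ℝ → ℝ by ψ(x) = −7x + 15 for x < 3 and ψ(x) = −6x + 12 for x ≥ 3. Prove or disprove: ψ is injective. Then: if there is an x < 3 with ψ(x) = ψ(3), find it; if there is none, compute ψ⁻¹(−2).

Both pieces are strictly decreasing (slopes −7 and −6), so each is injective on its own interval.
The left piece maps (−∞, 3) onto (−6, ∞); the right piece maps [3, ∞) onto (−∞, −6].
These images are disjoint, so no value is attained by both pieces. So ψ is injective.
Because the two images are disjoint, no x < 3 has ψ(x) = ψ(3), so we compute ψ⁻¹(−2): −2 lies in (−6, ∞), so solve −7x + 15 = −2: x = (−2 − 15)/(−7) = 17/7.

17/7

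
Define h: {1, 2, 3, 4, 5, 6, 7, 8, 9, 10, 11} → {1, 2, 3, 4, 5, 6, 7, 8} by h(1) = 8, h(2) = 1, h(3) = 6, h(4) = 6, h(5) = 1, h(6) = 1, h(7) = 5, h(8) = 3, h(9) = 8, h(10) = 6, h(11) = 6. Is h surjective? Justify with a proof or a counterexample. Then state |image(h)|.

5

No element maps to 2, so h is not surjective.
The image of h is {1, 3, 5, 6, 8}, which has 5 elements.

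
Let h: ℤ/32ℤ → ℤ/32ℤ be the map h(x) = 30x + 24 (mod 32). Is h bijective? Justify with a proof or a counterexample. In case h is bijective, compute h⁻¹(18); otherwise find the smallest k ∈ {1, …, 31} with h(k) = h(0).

16

By definition, h is injective when h(u) = h(v) forces u = v.
We have gcd(30, 32) = 2 > 1. Taking u = 0 and v = 16: h(0) = 24 and h(16) = 30·16 + 24 = 504 ≡ 24 (mod 32).
So h(0) = h(16) while 0 ≠ 16, therefore h is not injective, hence not bijective.
Since h is not bijective, we find the least positive k with h(k) = h(0): this means 30k ≡ 0 (mod 32), i.e. 32 ∣ 30k. Since gcd(30, 32) = 2, dividing through by 2 this holds exactly when 16 ∣ 15k, and as gcd(15, 16) = 1, exactly when 16 ∣ k.
The smallest positive such k is 16.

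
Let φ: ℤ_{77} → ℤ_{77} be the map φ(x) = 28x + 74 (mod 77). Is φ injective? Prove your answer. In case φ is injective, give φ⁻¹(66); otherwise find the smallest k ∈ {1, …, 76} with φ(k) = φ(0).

We have gcd(28, 77) = 7 > 1. Taking u = 0 and v = 11: φ(0) = 74 and φ(11) = 28·11 + 74 = 382 ≡ 74 (mod 77).
So φ(0) = φ(11) while 0 ≠ 11, hence φ is not injective.
Since φ is not injective, we find the least positive k with φ(k) = φ(0): this means 28k ≡ 0 (mod 77), i.e. 77 ∣ 28k. Since gcd(28, 77) = 7, dividing through by 7 this holds exactly when 11 ∣ 4k, and as gcd(4, 11) = 1, exactly when 11 ∣ k.
The smallest positive such k is 11.

11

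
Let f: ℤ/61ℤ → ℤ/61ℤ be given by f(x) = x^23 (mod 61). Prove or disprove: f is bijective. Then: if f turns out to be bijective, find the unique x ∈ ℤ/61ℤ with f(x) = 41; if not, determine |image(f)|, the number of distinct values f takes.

Since 61 is prime, the nonzero elements of ℤ/61ℤ form a cyclic group of order 60.
As gcd(23, 60) = 1, raising to the 23rd power is a bijection on this group: if s^23 ≡ t^23 then (st^{−1})^23 = 1, and the only element of order dividing gcd(23, 60) = 1 is 1, so s = t.
With f(0) = 0 this makes f injective on all of ℤ/61ℤ, hence bijective (finite equal-size domain and codomain). In particular f is bijective.
Since f is bijective, we find the preimage of 41. The inverse of x ↦ x^23 on (ℤ/61ℤ)^× is x ↦ x^47, because 23·47 = 1081 = 18·60 + 1 ≡ 1 (mod 60) and x^{60} = 1 for x ≠ 0 (Fermat). So f⁻¹(41) = 41^47 mod 61.
Repeated squaring mod 61: 41^1 ≡ 41, 41^2 ≡ 41² = 1681 ≡ 34, 41^4 ≡ 34² = 1156 ≡ 58, 41^8 ≡ 58² = 3364 ≡ 9, 41^16 ≡ 9² = 81 ≡ 20, 41^32 ≡ 20² = 400 ≡ 34. Since 47 = 32 + 8 + 4 + 2 + 1, 41^47 ≡ 34·9·58·34·41: 34·9 = 306 ≡ 1, then 1·58 = 58, then 58·34 = 1972 ≡ 20, then 20·41 = 820 ≡ 27. So 41^47 ≡ 27 (mod 61).
Hence f⁻¹(41) = 27.

27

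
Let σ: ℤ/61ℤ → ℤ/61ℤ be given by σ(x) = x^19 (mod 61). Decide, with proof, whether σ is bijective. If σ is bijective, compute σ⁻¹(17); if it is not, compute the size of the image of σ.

51

Since 61 is prime, the nonzero elements of ℤ/61ℤ form a cyclic group of order 60.
As gcd(19, 60) = 1, raising to the 19th power is a bijection on this group: if u^19 ≡ v^19 then (uv^{−1})^19 = 1, and the only element of order dividing gcd(19, 60) = 1 is 1, so u = v.
With σ(0) = 0 this makes σ injective on all of ℤ/61ℤ, hence bijective (finite equal-size domain and codomain). In particular σ is bijective.
Since σ is bijective, we find the preimage of 17. The inverse of x ↦ x^19 on (ℤ/61ℤ)^× is x ↦ x^19, because 19·19 = 361 = 6·60 + 1 ≡ 1 (mod 60) and x^{60} = 1 for x ≠ 0 (Fermat). So σ⁻¹(17) = 17^19 mod 61.
Repeated squaring mod 61: 17^1 ≡ 17, 17^2 ≡ 17² = 289 ≡ 45, 17^4 ≡ 45² = 2025 ≡ 12, 17^8 ≡ 12² = 144 ≡ 22, 17^16 ≡ 22² = 484 ≡ 57. Since 19 = 16 + 2 + 1, 17^19 ≡ 57·45·17: 57·45 = 2565 ≡ 3, then 3·17 = 51. So 17^19 ≡ 51 (mod 61).
Hence σ⁻¹(17) = 51.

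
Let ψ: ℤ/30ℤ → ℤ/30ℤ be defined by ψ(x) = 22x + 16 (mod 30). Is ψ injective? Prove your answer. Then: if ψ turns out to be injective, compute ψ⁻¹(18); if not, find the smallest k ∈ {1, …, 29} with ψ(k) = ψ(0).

15

We have gcd(22, 30) = 2 > 1. Taking u = 0 and v = 15: ψ(0) = 16 and ψ(15) = 22·15 + 16 = 346 ≡ 16 (mod 30).
So ψ(0) = ψ(15) while 0 ≠ 15, thus ψ is not injective.
Since ψ is not injective, we find the least positive k with ψ(k) = ψ(0): this means 22k ≡ 0 (mod 30), i.e. 30 ∣ 22k. Since gcd(22, 30) = 2, dividing through by 2 this holds exactly when 15 ∣ 11k, and as gcd(11, 15) = 1, exactly when 15 ∣ k.
The smallest positive such k is 15.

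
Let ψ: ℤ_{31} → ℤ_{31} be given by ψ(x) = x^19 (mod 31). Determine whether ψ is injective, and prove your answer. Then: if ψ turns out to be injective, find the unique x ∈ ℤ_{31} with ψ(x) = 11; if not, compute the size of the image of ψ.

22

Since 31 is prime, the nonzero elements of ℤ_{31} form a cyclic group of order 30.
As gcd(19, 30) = 1, raising to the 19th power is a bijection on this group: if u^19 ≡ v^19 then (uv^{−1})^19 = 1, and the only element of order dividing gcd(19, 30) = 1 is 1, so u = v.
With ψ(0) = 0 this makes ψ injective on all of ℤ_{31}, hence bijective (finite equal-size domain and codomain). In particular ψ is injective.
Since ψ is injective, we find the preimage of 11. The inverse of x ↦ x^19 on (ℤ_{31})^× is x ↦ x^19, because 19·19 = 361 = 12·30 + 1 ≡ 1 (mod 30) and x^{30} = 1 for x ≠ 0 (Fermat). So ψ⁻¹(11) = 11^19 mod 31.
Repeated squaring mod 31: 11^1 ≡ 11, 11^2 ≡ 11² = 121 ≡ 28, 11^4 ≡ 28² = 784 ≡ 9, 11^8 ≡ 9² = 81 ≡ 19, 11^16 ≡ 19² = 361 ≡ 20. Since 19 = 16 + 2 + 1, 11^19 ≡ 20·28·11: 20·28 = 560 ≡ 2, then 2·11 = 22. So 11^19 ≡ 22 (mod 31).
Hence ψ⁻¹(11) = 22.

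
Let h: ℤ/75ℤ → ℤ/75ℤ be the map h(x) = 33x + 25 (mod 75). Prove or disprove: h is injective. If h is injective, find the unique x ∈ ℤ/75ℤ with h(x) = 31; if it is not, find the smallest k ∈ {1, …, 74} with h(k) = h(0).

By definition, injectivity means: for all a, b in the domain, h(a) = h(b) implies a = b.
We have gcd(33, 75) = 3 > 1. Taking a = 0 and b = 25: h(0) = 25 and h(25) = 33·25 + 25 = 850 ≡ 25 (mod 75).
So h(0) = h(25) while 0 ≠ 25, hence h is not injective.
Since h is not injective, we find the least positive k with h(k) = h(0): this means 33k ≡ 0 (mod 75), i.e. 75 ∣ 33k. Since gcd(33, 75) = 3, dividing through by 3 this holds exactly when 25 ∣ 11k, and as gcd(11, 25) = 1, exactly when 25 ∣ k.
The smallest positive such k is 25.

25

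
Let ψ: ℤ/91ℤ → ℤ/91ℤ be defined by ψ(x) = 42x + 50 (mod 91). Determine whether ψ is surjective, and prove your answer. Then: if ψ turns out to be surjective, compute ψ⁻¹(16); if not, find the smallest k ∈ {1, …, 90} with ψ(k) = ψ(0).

Since gcd(42, 91) = 7, we have 42x ≡ 0 (mod 7) for all x, so ψ(x) ≡ 1 (mod 7).
But 0 ≢ 1 (mod 7), so 0 ∈ ℤ/91ℤ has no preimage. Therefore ψ is not surjective.
Since ψ is not surjective, we find the least positive k with ψ(k) = ψ(0): this means 42k ≡ 0 (mod 91), i.e. 91 ∣ 42k. Since gcd(42, 91) = 7, dividing through by 7 this holds exactly when 13 ∣ 6k, and as gcd(6, 13) = 1, exactly when 13 ∣ k.
The smallest positive such k is 13.

13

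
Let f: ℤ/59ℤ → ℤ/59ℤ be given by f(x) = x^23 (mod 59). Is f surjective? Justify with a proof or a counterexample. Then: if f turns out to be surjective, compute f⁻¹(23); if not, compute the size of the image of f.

Since 59 is prime, the nonzero elements of ℤ/59ℤ form a cyclic group of order 58.
As gcd(23, 58) = 1, raising to the 23rd power is a bijection on this group: if s^23 ≡ t^23 then (st^{−1})^23 = 1, and the only element of order dividing gcd(23, 58) = 1 is 1, so s = t.
With f(0) = 0 this makes f injective on all of ℤ/59ℤ, hence bijective (finite equal-size domain and codomain). In particular f is surjective.
Since f is surjective, we find the preimage of 23. The inverse of x ↦ x^23 on (ℤ/59ℤ)^× is x ↦ x^53, because 23·53 = 1219 = 21·58 + 1 ≡ 1 (mod 58) and x^{58} = 1 for x ≠ 0 (Fermat). So f⁻¹(23) = 23^53 mod 59.
Repeated squaring mod 59: 23^1 ≡ 23, 23^2 ≡ 23² = 529 ≡ 57, 23^4 ≡ 57² = 3249 ≡ 4, 23^8 ≡ 4² = 16, 23^16 ≡ 16² = 256 ≡ 20, 23^32 ≡ 20² = 400 ≡ 46. Since 53 = 32 + 16 + 4 + 1, 23^53 ≡ 46·20·4·23: 46·20 = 920 ≡ 35, then 35·4 = 140 ≡ 22, then 22·23 = 506 ≡ 34. So 23^53 ≡ 34 (mod 59).
Hence f⁻¹(23) = 34.

34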